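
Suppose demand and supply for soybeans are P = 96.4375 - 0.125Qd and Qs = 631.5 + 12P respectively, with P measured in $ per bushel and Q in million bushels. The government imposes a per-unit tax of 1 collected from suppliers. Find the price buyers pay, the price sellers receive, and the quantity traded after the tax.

P_b = 7.6, P_s = 6.6, Q = 710.7

Rewriting in direct form: Qd = 771.5 - 8P.
Suppliers keep P_s = P_b - 1 per unit, so supply in terms of the buyer price is Qs = 619.5 + 12P_b.
Market clearing requires 771.5 - 8P_b = 619.5 + 12P_b; hence 152 = 20P_b and P_b = 7.6.
So P_s = 6.6 and the quantity traded is Q = 771.5 - 8(7.6) = 710.7.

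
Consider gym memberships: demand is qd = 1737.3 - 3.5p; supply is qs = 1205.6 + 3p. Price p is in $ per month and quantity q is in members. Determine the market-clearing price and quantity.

p* = 81.8, q* = 1451

Set qd = qs: 1737.3 - 3.5p = 1205.6 + 3p, so 531.7 = 6.5p and p* = 81.8.
From the demand curve, q* = 1737.3 - 3.5(81.8) = 1451.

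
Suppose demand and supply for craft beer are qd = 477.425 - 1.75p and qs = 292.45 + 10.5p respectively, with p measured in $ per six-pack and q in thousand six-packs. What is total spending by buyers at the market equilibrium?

Total spending by buyers = 6810.1

At equilibrium qd = qs, so 477.425 - 1.75p = 292.45 + 10.5p; collecting terms, 184.975 = 12.25p and p* = 15.1.
Then q* = 477.425 - 1.75(15.1) = 451.
Total spending by buyers = p* × q* = 15.1 × 451 = 6810.1.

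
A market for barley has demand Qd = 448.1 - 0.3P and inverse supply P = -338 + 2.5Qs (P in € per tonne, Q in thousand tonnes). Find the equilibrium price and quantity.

In direct form, Qs = 135.2 + 0.4P.
Set Qd = Qs: 448.1 - 0.3P = 135.2 + 0.4P, so 312.9 = 0.7P and P* = 447.
From the demand curve, Q* = 448.1 - 0.3(447) = 314.

P* = 447, Q* = 314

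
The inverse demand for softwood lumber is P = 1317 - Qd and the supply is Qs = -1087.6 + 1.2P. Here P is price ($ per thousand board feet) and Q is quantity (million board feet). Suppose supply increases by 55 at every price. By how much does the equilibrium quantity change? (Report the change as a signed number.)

Inverting to quantity form: Qd = 1317 - P.
Equating demand and supply, 1317 - P = -1087.6 + 1.2P gives 2.2P = 2404.6, so P* = 1093.
Then Q* = 1317 - 1093 = 224.
After the shift, supply is Qs = -1032.6 + 1.2P.
The new intersection has 2349.6 = 2.2P, i.e. P = 1068, Q = 249.
ΔQ = 249 - 224 = 25.

ΔQ = 25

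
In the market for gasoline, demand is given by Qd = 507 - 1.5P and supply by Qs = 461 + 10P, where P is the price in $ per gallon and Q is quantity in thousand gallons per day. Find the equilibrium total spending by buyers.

Set Qd = Qs: 507 - 1.5P = 461 + 10P, so 46 = 11.5P and P* = 4.
Then Q* = 507 - 1.5(4) = 501.
Total spending by buyers = P* × Q* = 4 × 501 = 2004.

Total spending by buyers = 2004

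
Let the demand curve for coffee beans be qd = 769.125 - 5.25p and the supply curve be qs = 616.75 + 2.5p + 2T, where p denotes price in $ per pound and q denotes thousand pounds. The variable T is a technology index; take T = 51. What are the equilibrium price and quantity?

With T = 51, supply is qs = 718.75 + 2.5p.
Equating demand and supply, 769.125 - 5.25p = 718.75 + 2.5p gives 7.75p = 50.375, so p* = 6.5.
Substitute back: q* = 769.125 - 5.25(6.5) = 735.

p* = 6.5, q* = 735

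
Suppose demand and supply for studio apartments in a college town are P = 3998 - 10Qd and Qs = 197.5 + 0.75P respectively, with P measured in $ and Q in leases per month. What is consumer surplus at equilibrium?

Consumer surplus = 706880

Solving each curve for Q: Qd = 399.8 - 0.1P.
The market clears where 399.8 - 0.1P = 197.5 + 0.75P. Rearranging, 0.85P = 202.3, hence P* = 238.
Then Q* = 399.8 - 0.1(238) = 376.
Demand choke price (Qd = 0): P = 399.8/0.1 = 3998. Consumer surplus = ½ × (3998 - 238) × 376 = 706880.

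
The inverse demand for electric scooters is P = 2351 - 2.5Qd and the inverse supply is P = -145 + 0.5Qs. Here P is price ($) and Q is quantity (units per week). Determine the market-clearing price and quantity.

P* = 271, Q* = 832

Solving each curve for Q: Qd = 940.4 - 0.4P and Qs = 290 + 2P.
The market clears where 940.4 - 0.4P = 290 + 2P. Rearranging, 2.4P = 650.4, hence P* = 271.
From the demand curve, Q* = 940.4 - 0.4(271) = 832.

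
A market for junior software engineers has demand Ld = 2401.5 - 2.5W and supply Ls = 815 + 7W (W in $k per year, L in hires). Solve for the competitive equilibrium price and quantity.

W* = 167, L* = 1984

Set Ld = Ls: 2401.5 - 2.5W = 815 + 7W, so 1586.5 = 9.5W and W* = 167.
From the demand curve, L* = 2401.5 - 2.5(167) = 1984.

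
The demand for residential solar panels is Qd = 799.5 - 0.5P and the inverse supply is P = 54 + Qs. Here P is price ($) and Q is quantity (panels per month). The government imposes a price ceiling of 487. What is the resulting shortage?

Shortage = 123

Solving each curve for Q: Qs = -54 + P.
Evaluating both curves at the ceiling price 487 gives Qd = 556, Qs = 433.
Shortage = Qd - Qs = 556 - 433 = 123.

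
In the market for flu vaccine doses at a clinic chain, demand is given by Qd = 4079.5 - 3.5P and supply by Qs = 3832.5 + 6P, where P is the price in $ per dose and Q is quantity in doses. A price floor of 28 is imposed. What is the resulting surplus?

At P = 28: Qd = 3981.5 and Qs = 4000.5.
Surplus = Qs - Qd = 4000.5 - 3981.5 = 19.

Surplus = 19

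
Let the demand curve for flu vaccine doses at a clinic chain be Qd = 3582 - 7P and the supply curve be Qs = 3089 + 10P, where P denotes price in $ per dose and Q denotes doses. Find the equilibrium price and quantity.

P* = 29, Q* = 3379

At equilibrium Qd = Qs, so 3582 - 7P = 3089 + 10P; collecting terms, 493 = 17P and P* = 29.
Substitute back: Q* = 3582 - 7(29) = 3379.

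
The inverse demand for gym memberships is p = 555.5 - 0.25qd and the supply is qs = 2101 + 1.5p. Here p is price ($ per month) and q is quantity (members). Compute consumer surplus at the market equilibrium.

Solving each curve for q: qd = 2222 - 4p.
The market clears where 2222 - 4p = 2101 + 1.5p. Rearranging, 5.5p = 121, hence p* = 22.
Substitute back: q* = 2222 - 4(22) = 2134.
Demand choke price (qd = 0): p = 2222/4 = 555.5. Consumer surplus = ½ × (555.5 - 22) × 2134 = 569244.5.

Consumer surplus = 569244.5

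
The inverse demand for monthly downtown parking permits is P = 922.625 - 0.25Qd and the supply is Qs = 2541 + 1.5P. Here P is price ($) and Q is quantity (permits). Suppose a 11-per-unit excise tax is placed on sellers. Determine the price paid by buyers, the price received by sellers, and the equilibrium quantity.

Inverting to quantity form: Qd = 3690.5 - 4P.
With a tax of 11 on sellers, they supply based on the net price P_s = P_b - 11, so Qs = 2524.5 + 1.5P_b.
Equate demand and the shifted supply: 3690.5 - 4P_b = 2524.5 + 1.5P_b, giving 5.5P_b = 1166, so P_b = 212.
So P_s = 201 and the quantity traded is Q = 3690.5 - 4(212) = 2842.5.

P_b = 212, P_s = 201, Q = 2842.5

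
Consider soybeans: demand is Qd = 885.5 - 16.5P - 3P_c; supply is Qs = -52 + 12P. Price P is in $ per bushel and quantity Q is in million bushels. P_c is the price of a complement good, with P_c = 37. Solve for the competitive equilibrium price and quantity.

P* = 29, Q* = 296

With P_c = 37, demand is Qd = 774.5 - 16.5P.
Set Qd = Qs: 774.5 - 16.5P = -52 + 12P, so 826.5 = 28.5P and P* = 29.
Substitute back: Q* = 774.5 - 16.5(29) = 296.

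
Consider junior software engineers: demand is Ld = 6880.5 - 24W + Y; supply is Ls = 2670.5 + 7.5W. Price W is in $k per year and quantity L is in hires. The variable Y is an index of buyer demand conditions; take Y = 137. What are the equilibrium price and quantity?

W* = 138, L* = 3705.5

With Y = 137, demand is Ld = 7017.5 - 24W.
At equilibrium Ld = Ls, so 7017.5 - 24W = 2670.5 + 7.5W; collecting terms, 4347 = 31.5W and W* = 138.
Then L* = 7017.5 - 24(138) = 3705.5.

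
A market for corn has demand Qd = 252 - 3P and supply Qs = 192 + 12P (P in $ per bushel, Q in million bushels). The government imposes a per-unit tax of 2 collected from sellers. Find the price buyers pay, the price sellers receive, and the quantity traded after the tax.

P_b = 5.6, P_s = 3.6, Q = 235.2

The tax drives a wedge P_b - P_s = 2. Substituting P_s = P_b - 2 into supply: Qs = 168 + 12P_b.
Market clearing requires 252 - 3P_b = 168 + 12P_b; hence 84 = 15P_b and P_b = 5.6.
So P_s = 3.6 and the quantity traded is Q = 252 - 3(5.6) = 235.2.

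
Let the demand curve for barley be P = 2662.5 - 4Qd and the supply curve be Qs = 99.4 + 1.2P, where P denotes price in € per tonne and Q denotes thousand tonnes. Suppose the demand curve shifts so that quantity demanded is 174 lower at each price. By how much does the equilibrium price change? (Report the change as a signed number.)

ΔP = -120

Rewriting in direct form: Qd = 665.625 - 0.25P.
The market clears where 665.625 - 0.25P = 99.4 + 1.2P. Rearranging, 1.45P = 566.225, hence P* = 390.5.
Plugging P* into demand: Q* = 665.625 - 0.25(390.5) = 568.
After the shift, demand is Qd = 491.625 - 0.25P.
Re-solving, 1.45P = 392.225 gives P = 270.5 and Q = 424.
ΔP = 270.5 - 390.5 = -120.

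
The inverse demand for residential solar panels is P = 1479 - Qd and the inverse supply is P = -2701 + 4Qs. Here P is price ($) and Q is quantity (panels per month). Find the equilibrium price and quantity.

P* = 643, Q* = 836

Inverting to quantity form: Qd = 1479 - P and Qs = 675.25 + 0.25P.
Equating demand and supply, 1479 - P = 675.25 + 0.25P gives 1.25P = 803.75, so P* = 643.
Then Q* = 1479 - 643 = 836.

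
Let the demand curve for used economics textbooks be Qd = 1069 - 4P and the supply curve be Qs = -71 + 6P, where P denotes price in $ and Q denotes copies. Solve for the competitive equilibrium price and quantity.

P* = 114, Q* = 613

Equating demand and supply, 1069 - 4P = -71 + 6P gives 10P = 1140, so P* = 114.
Substitute back: Q* = 1069 - 4(114) = 613.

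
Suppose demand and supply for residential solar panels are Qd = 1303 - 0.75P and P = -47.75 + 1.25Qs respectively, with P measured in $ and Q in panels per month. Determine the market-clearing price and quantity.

P* = 816, Q* = 691

Rewriting in direct form: Qs = 38.2 + 0.8P.
Set Qd = Qs: 1303 - 0.75P = 38.2 + 0.8P, so 1264.8 = 1.55P and P* = 816.
Substitute back: Q* = 1303 - 0.75(816) = 691.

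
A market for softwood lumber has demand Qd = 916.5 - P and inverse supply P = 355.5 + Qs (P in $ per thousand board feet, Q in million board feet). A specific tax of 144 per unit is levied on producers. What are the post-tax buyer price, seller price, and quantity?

P_b = 708, P_s = 564, Q = 208.5

In direct form, Qs = -355.5 + P.
The tax drives a wedge P_b - P_s = 144. Substituting P_s = P_b - 144 into supply: Qs = -499.5 + P_b.
Equate demand and the shifted supply: 916.5 - P_b = -499.5 + P_b, giving 2P_b = 1416, so P_b = 708.
Then P_s = 708 - 144 = 564 and Q = 916.5 - 708 = 208.5.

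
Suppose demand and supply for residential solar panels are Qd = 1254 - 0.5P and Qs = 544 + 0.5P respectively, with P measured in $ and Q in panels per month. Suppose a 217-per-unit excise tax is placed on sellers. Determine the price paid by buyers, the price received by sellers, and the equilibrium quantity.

P_b = 818.5, P_s = 601.5, Q = 844.75

With a tax of 217 on sellers, they supply based on the net price P_s = P_b - 217, so Qs = 435.5 + 0.5P_b.
Equate demand and the shifted supply: 1254 - 0.5P_b = 435.5 + 0.5P_b, giving P_b = 818.5, so P_b = 818.5.
Then P_s = 818.5 - 217 = 601.5 and Q = 1254 - 0.5(818.5) = 844.75.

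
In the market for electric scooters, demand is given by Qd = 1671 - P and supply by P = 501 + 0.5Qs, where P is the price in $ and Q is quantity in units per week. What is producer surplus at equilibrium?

Inverting to quantity form: Qs = -1002 + 2P.
The market clears where 1671 - P = -1002 + 2P. Rearranging, 3P = 2673, hence P* = 891.
Substitute back: Q* = 1671 - 891 = 780.
Supply choke price (Qs = 0): P = 501. Producer surplus = ½ × (891 - 501) × 780 = 152100.

Producer surplus = 152100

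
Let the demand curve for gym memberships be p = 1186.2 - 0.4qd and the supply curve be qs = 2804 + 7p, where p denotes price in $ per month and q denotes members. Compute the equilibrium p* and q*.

Inverting to quantity form: qd = 2965.5 - 2.5p.
Equating demand and supply, 2965.5 - 2.5p = 2804 + 7p gives 9.5p = 161.5, so p* = 17.
Plugging p* into demand: q* = 2965.5 - 2.5(17) = 2923.

p* = 17, q* = 2923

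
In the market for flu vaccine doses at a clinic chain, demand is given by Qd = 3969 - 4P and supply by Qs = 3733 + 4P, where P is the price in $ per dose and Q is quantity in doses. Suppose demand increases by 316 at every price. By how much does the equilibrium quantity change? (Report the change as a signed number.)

Set Qd = Qs: 3969 - 4P = 3733 + 4P, so 236 = 8P and P* = 29.5.
Plugging P* into demand: Q* = 3969 - 4(29.5) = 3851.
After the shift, demand is Qd = 4285 - 4P.
Re-solving, 8P = 552 gives P = 69 and Q = 4009.
ΔQ = 4009 - 3851 = 158.

ΔQ = 158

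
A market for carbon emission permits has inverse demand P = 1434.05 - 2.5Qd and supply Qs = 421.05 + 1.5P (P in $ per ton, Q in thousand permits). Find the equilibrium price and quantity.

P* = 80.3, Q* = 541.5

In direct form, Qd = 573.62 - 0.4P.
The market clears where 573.62 - 0.4P = 421.05 + 1.5P. Rearranging, 1.9P = 152.57, hence P* = 80.3.
Substitute back: Q* = 573.62 - 0.4(80.3) = 541.5.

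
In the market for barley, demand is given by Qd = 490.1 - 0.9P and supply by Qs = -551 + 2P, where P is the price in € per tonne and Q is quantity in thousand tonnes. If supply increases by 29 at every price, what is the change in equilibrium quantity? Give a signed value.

ΔQ = 9

The market clears where 490.1 - 0.9P = -551 + 2P. Rearranging, 2.9P = 1041.1, hence P* = 359.
Substitute back: Q* = 490.1 - 0.9(359) = 167.
After the shift, supply is Qs = -522 + 2P.
Re-solving, 2.9P = 1012.1 gives P = 349 and Q = 176.
ΔQ = 176 - 167 = 9.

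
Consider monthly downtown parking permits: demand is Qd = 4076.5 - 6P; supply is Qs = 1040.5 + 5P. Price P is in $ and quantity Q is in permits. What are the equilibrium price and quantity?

P* = 276, Q* = 2420.5

Set Qd = Qs: 4076.5 - 6P = 1040.5 + 5P, so 3036 = 11P and P* = 276.
From the demand curve, Q* = 4076.5 - 6(276) = 2420.5.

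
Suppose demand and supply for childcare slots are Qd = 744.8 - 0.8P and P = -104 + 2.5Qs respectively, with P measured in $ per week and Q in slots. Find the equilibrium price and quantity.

P* = 586, Q* = 276

Rewriting in direct form: Qs = 41.6 + 0.4P.
The market clears where 744.8 - 0.8P = 41.6 + 0.4P. Rearranging, 1.2P = 703.2, hence P* = 586.
From the demand curve, Q* = 744.8 - 0.8(586) = 276.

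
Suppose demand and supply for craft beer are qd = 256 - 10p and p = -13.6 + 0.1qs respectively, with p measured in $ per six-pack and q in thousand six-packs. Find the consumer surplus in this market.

Rewriting in direct form: qs = 136 + 10p.
At equilibrium qd = qs, so 256 - 10p = 136 + 10p; collecting terms, 120 = 20p and p* = 6.
From the demand curve, q* = 256 - 10(6) = 196.
Demand choke price (qd = 0): p = 256/10 = 25.6. Consumer surplus = ½ × (25.6 - 6) × 196 = 1920.8.

Consumer surplus = 1920.8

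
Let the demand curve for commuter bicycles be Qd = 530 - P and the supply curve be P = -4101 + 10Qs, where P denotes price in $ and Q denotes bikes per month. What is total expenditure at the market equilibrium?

Total expenditure = 45889

In direct form, Qs = 410.1 + 0.1P.
The market clears where 530 - P = 410.1 + 0.1P. Rearranging, 1.1P = 119.9, hence P* = 109.
Plugging P* into demand: Q* = 530 - 109 = 421.
Total expenditure = P* × Q* = 109 × 421 = 45889.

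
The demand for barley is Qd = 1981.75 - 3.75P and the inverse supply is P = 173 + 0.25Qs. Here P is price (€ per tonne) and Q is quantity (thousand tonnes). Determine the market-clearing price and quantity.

In direct form, Qs = -692 + 4P.
At equilibrium Qd = Qs, so 1981.75 - 3.75P = -692 + 4P; collecting terms, 2673.75 = 7.75P and P* = 345.
Then Q* = 1981.75 - 3.75(345) = 688.

P* = 345, Q* = 688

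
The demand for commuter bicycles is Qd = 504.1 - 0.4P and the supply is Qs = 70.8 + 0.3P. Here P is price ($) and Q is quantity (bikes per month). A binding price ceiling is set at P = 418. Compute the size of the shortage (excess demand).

Shortage = 140.7

With P fixed at 418, quantity demanded is 336.9 and quantity supplied is 196.2.
Shortage = Qd - Qs = 336.9 - 196.2 = 140.7.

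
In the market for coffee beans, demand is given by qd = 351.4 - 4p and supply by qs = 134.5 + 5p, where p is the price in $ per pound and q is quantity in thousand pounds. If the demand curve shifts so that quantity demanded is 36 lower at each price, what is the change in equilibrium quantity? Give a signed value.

Δq = -20

Equating demand and supply, 351.4 - 4p = 134.5 + 5p gives 9p = 216.9, so p* = 24.1.
Substitute back: q* = 351.4 - 4(24.1) = 255.
After the shift, demand is qd = 315.4 - 4p.
New equilibrium: 180.9 = 9p, so p = 20.1 and q = 235.
Δq = 235 - 255 = -20.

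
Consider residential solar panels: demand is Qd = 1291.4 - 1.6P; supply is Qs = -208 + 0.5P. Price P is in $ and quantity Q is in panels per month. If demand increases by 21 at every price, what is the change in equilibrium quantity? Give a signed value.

ΔQ = 5

The market clears where 1291.4 - 1.6P = -208 + 0.5P. Rearranging, 2.1P = 1499.4, hence P* = 714.
From the demand curve, Q* = 1291.4 - 1.6(714) = 149.
After the shift, demand is Qd = 1312.4 - 1.6P.
Re-solving, 2.1P = 1520.4 gives P = 724 and Q = 154.
ΔQ = 154 - 149 = 5.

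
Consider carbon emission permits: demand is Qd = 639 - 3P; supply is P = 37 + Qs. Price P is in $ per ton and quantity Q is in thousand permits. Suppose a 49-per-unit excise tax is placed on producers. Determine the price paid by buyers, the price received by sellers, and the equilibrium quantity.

P_b = 181.25, P_s = 132.25, Q = 95.25

Solving each curve for Q: Qs = -37 + P.
The tax drives a wedge P_b - P_s = 49. Substituting P_s = P_b - 49 into supply: Qs = -86 + P_b.
Set Qd = Qs: 639 - 3P_b = -86 + P_b, so 725 = 4P_b and P_b = 181.25.
So P_s = 132.25 and the quantity traded is Q = 639 - 3(181.25) = 95.25.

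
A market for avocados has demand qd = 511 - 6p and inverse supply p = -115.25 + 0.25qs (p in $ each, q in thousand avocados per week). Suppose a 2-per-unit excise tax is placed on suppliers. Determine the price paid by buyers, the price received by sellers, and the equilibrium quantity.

p_b = 5.8, p_s = 3.8, q = 476.2

In direct form, qs = 461 + 4p.
The tax drives a wedge p_b - p_s = 2. Substituting p_s = p_b - 2 into supply: qs = 453 + 4p_b.
Market clearing requires 511 - 6p_b = 453 + 4p_b; hence 58 = 10p_b and p_b = 5.8.
Then p_s = 5.8 - 2 = 3.8 and q = 511 - 6(5.8) = 476.2.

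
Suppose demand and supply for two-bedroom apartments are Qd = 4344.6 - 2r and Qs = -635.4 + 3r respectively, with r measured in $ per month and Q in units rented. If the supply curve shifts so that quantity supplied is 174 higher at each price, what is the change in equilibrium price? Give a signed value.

The market clears where 4344.6 - 2r = -635.4 + 3r. Rearranging, 5r = 4980, hence r* = 996.
Substitute back: Q* = 4344.6 - 2(996) = 2352.6.
After the shift, supply is Qs = -461.4 + 3r.
New equilibrium: 4806 = 5r, so r = 961.2 and Q = 2422.2.
Δr = 961.2 - 996 = -34.8.

Δr = -34.8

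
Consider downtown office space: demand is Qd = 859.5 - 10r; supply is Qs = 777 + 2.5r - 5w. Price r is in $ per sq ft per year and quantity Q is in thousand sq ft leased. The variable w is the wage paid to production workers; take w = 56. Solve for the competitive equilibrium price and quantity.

With w = 56, supply is Qs = 497 + 2.5r.
Set Qd = Qs: 859.5 - 10r = 497 + 2.5r, so 362.5 = 12.5r and r* = 29.
From the demand curve, Q* = 859.5 - 10(29) = 569.5.

r* = 29, Q* = 569.5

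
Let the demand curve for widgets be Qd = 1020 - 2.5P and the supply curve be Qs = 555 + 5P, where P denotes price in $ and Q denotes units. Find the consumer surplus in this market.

Set Qd = Qs: 1020 - 2.5P = 555 + 5P, so 465 = 7.5P and P* = 62.
Plugging P* into demand: Q* = 1020 - 2.5(62) = 865.
Demand choke price (Qd = 0): P = 1020/2.5 = 408. Consumer surplus = ½ × (408 - 62) × 865 = 149645.

Consumer surplus = 149645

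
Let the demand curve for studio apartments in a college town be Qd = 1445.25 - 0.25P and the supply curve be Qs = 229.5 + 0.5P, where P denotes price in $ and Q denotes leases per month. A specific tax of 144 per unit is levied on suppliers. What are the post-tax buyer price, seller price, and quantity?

P_b = 1717, P_s = 1573, Q = 1016

With a tax of 144 on suppliers, they supply based on the net price P_s = P_b - 144, so Qs = 157.5 + 0.5P_b.
Set Qd = Qs: 1445.25 - 0.25P_b = 157.5 + 0.5P_b, so 1287.75 = 0.75P_b and P_b = 1717.
Then P_s = 1717 - 144 = 1573 and Q = 1445.25 - 0.25(1717) = 1016.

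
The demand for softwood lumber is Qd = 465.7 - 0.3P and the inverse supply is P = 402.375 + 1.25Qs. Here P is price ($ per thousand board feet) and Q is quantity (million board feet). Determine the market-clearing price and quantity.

P* = 716, Q* = 250.9

Rewriting in direct form: Qs = -321.9 + 0.8P.
The market clears where 465.7 - 0.3P = -321.9 + 0.8P. Rearranging, 1.1P = 787.6, hence P* = 716.
Substitute back: Q* = 465.7 - 0.3(716) = 250.9.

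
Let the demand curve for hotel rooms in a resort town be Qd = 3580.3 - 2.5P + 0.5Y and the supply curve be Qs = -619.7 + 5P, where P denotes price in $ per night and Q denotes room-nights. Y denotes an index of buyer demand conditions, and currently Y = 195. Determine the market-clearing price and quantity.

P* = 573, Q* = 2245.3

With Y = 195, demand is Qd = 3677.8 - 2.5P.
The market clears where 3677.8 - 2.5P = -619.7 + 5P. Rearranging, 7.5P = 4297.5, hence P* = 573.
Plugging P* into demand: Q* = 3677.8 - 2.5(573) = 2245.3.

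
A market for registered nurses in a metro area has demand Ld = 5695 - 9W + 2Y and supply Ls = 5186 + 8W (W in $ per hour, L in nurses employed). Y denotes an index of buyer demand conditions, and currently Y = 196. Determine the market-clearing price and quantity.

W* = 53, L* = 5610

With Y = 196, demand is Ld = 6087 - 9W.
The market clears where 6087 - 9W = 5186 + 8W. Rearranging, 17W = 901, hence W* = 53.
From the demand curve, L* = 6087 - 9(53) = 5610.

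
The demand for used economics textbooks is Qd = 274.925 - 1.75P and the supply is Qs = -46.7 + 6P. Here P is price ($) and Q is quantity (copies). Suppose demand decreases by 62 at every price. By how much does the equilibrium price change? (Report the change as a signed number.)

At equilibrium Qd = Qs, so 274.925 - 1.75P = -46.7 + 6P; collecting terms, 321.625 = 7.75P and P* = 41.5.
Then Q* = 274.925 - 1.75(41.5) = 202.3.
After the shift, demand is Qd = 212.925 - 1.75P.
The new intersection has 259.625 = 7.75P, i.e. P = 33.5, Q = 154.3.
ΔP = 33.5 - 41.5 = -8.

ΔP = -8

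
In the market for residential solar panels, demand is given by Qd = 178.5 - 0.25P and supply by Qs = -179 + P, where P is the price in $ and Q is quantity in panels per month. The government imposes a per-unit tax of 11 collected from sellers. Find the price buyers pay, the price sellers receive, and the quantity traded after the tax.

P_b = 294.8, P_s = 283.8, Q = 104.8

The tax drives a wedge P_b - P_s = 11. Substituting P_s = P_b - 11 into supply: Qs = -190 + P_b.
Equate demand and the shifted supply: 178.5 - 0.25P_b = -190 + P_b, giving 1.25P_b = 368.5, so P_b = 294.8.
So P_s = 283.8 and the quantity traded is Q = 178.5 - 0.25(294.8) = 104.8.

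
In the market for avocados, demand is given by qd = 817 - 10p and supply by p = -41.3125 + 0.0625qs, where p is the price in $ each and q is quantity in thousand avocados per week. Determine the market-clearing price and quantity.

Rewriting in direct form: qs = 661 + 16p.
Equating demand and supply, 817 - 10p = 661 + 16p gives 26p = 156, so p* = 6.
From the demand curve, q* = 817 - 10(6) = 757.

p* = 6, q* = 757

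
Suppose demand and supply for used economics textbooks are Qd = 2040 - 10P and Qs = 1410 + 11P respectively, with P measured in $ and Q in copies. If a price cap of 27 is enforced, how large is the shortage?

Shortage = 63

At P = 27: Qd = 1770 and Qs = 1707.
Shortage = Qd - Qs = 1770 - 1707 = 63.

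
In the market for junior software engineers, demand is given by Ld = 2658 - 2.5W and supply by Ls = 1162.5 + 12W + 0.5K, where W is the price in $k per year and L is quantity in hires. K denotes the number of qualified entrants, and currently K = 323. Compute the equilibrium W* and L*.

W* = 92, L* = 2428

With K = 323, supply is Ls = 1324 + 12W.
The market clears where 2658 - 2.5W = 1324 + 12W. Rearranging, 14.5W = 1334, hence W* = 92.
Then L* = 2658 - 2.5(92) = 2428.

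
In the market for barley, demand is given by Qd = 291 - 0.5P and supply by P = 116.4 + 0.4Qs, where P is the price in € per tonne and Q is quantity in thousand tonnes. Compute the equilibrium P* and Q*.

Solving each curve for Q: Qs = -291 + 2.5P.
Set Qd = Qs: 291 - 0.5P = -291 + 2.5P, so 582 = 3P and P* = 194.
Plugging P* into demand: Q* = 291 - 0.5(194) = 194.

P* = 194, Q* = 194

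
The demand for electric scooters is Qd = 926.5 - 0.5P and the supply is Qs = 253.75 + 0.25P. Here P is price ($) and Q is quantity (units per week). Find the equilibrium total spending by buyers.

Set Qd = Qs: 926.5 - 0.5P = 253.75 + 0.25P, so 672.75 = 0.75P and P* = 897.
From the demand curve, Q* = 926.5 - 0.5(897) = 478.
Total spending by buyers = P* × Q* = 897 × 478 = 428766.

Total spending by buyers = 428766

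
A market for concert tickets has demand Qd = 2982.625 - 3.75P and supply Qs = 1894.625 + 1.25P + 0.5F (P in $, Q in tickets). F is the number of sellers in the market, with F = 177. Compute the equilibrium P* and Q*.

P* = 199.9, Q* = 2233

With F = 177, supply is Qs = 1983.125 + 1.25P.
Equating demand and supply, 2982.625 - 3.75P = 1983.125 + 1.25P gives 5P = 999.5, so P* = 199.9.
Then Q* = 2982.625 - 3.75(199.9) = 2233.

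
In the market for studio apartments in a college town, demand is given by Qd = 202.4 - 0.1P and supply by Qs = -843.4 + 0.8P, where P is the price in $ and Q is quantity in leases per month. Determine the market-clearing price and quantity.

P* = 1162, Q* = 86.2

At equilibrium Qd = Qs, so 202.4 - 0.1P = -843.4 + 0.8P; collecting terms, 1045.8 = 0.9P and P* = 1162.
Substitute back: Q* = 202.4 - 0.1(1162) = 86.2.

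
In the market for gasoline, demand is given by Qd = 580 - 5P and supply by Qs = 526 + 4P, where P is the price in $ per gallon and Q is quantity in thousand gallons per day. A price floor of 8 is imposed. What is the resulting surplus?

Surplus = 18

With P fixed at 8, quantity demanded is 540 and quantity supplied is 558.
Surplus = Qs - Qd = 558 - 540 = 18.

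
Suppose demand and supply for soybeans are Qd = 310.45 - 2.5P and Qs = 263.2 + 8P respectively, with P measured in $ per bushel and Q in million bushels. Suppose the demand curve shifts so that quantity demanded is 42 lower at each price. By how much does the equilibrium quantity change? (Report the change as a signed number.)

At equilibrium Qd = Qs, so 310.45 - 2.5P = 263.2 + 8P; collecting terms, 47.25 = 10.5P and P* = 4.5.
Plugging P* into demand: Q* = 310.45 - 2.5(4.5) = 299.2.
After the shift, demand is Qd = 268.45 - 2.5P.
New equilibrium: 5.25 = 10.5P, so P = 0.5 and Q = 267.2.
ΔQ = 267.2 - 299.2 = -32.

ΔQ = -32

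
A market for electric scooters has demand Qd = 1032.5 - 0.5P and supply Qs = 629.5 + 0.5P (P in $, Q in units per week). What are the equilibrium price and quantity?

Set Qd = Qs: 1032.5 - 0.5P = 629.5 + 0.5P, so 403 = P and P* = 403.
From the demand curve, Q* = 1032.5 - 0.5(403) = 831.

P* = 403, Q* = 831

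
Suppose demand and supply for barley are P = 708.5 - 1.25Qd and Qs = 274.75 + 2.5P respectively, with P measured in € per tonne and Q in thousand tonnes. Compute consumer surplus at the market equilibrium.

Consumer surplus = 153760

Inverting to quantity form: Qd = 566.8 - 0.8P.
The market clears where 566.8 - 0.8P = 274.75 + 2.5P. Rearranging, 3.3P = 292.05, hence P* = 88.5.
Plugging P* into demand: Q* = 566.8 - 0.8(88.5) = 496.
Demand choke price (Qd = 0): P = 566.8/0.8 = 708.5. Consumer surplus = ½ × (708.5 - 88.5) × 496 = 153760.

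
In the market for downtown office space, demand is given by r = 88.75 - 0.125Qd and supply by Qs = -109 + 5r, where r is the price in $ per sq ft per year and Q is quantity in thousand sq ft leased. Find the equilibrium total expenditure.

In direct form, Qd = 710 - 8r.
Equating demand and supply, 710 - 8r = -109 + 5r gives 13r = 819, so r* = 63.
Then Q* = 710 - 8(63) = 206.
Total expenditure = r* × Q* = 63 × 206 = 12978.

Total expenditure = 12978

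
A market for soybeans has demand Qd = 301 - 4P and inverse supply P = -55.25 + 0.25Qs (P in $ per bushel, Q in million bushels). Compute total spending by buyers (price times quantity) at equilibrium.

Total spending by buyers = 2610

Inverting to quantity form: Qs = 221 + 4P.
Equating demand and supply, 301 - 4P = 221 + 4P gives 8P = 80, so P* = 10.
Plugging P* into demand: Q* = 301 - 4(10) = 261.
Total spending by buyers = P* × Q* = 10 × 261 = 2610.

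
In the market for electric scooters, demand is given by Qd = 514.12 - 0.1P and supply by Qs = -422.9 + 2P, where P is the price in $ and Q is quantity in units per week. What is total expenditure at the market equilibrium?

Total expenditure = 209490.9

Set Qd = Qs: 514.12 - 0.1P = -422.9 + 2P, so 937.02 = 2.1P and P* = 446.2.
Plugging P* into demand: Q* = 514.12 - 0.1(446.2) = 469.5.
Total expenditure = P* × Q* = 446.2 × 469.5 = 209490.9.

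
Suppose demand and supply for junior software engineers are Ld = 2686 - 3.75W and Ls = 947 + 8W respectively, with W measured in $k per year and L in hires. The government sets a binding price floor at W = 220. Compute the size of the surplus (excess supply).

At W = 220: Ld = 1861 and Ls = 2707.
Surplus = Ls - Ld = 2707 - 1861 = 846.

Surplus = 846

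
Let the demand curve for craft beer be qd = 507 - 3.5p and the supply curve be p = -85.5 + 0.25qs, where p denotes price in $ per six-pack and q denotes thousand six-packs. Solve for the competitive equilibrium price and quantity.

p* = 22, q* = 430

Inverting to quantity form: qs = 342 + 4p.
Set qd = qs: 507 - 3.5p = 342 + 4p, so 165 = 7.5p and p* = 22.
Plugging p* into demand: q* = 507 - 3.5(22) = 430.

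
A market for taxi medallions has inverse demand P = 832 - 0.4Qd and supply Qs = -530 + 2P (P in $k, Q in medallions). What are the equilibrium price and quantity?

In direct form, Qd = 2080 - 2.5P.
Set Qd = Qs: 2080 - 2.5P = -530 + 2P, so 2610 = 4.5P and P* = 580.
From the demand curve, Q* = 2080 - 2.5(580) = 630.

P* = 580, Q* = 630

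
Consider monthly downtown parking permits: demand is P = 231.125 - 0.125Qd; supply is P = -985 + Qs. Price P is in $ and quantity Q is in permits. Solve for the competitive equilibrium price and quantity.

Rewriting in direct form: Qd = 1849 - 8P and Qs = 985 + P.
At equilibrium Qd = Qs, so 1849 - 8P = 985 + P; collecting terms, 864 = 9P and P* = 96.
Plugging P* into demand: Q* = 1849 - 8(96) = 1081.

P* = 96, Q* = 1081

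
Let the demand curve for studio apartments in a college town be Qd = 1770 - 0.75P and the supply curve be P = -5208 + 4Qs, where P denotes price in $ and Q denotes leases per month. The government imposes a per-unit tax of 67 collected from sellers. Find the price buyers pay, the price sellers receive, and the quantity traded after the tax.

In direct form, Qs = 1302 + 0.25P.
The tax drives a wedge P_b - P_s = 67. Substituting P_s = P_b - 67 into supply: Qs = 1285.25 + 0.25P_b.
Market clearing requires 1770 - 0.75P_b = 1285.25 + 0.25P_b; hence 484.75 = P_b and P_b = 484.75.
Then P_s = 484.75 - 67 = 417.75 and Q = 1770 - 0.75(484.75) = 1406.4375.

P_b = 484.75, P_s = 417.75, Q = 1406.4375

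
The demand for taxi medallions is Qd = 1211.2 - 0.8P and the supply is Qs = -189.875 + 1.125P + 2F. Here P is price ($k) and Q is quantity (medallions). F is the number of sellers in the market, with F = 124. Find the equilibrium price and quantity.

P* = 599, Q* = 732

With F = 124, supply is Qs = 58.125 + 1.125P.
Equating demand and supply, 1211.2 - 0.8P = 58.125 + 1.125P gives 1.925P = 1153.075, so P* = 599.
Plugging P* into demand: Q* = 1211.2 - 0.8(599) = 732.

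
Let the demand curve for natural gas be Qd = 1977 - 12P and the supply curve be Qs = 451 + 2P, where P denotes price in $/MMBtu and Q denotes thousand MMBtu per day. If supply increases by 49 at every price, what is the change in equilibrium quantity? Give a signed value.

Set Qd = Qs: 1977 - 12P = 451 + 2P, so 1526 = 14P and P* = 109.
Substitute back: Q* = 1977 - 12(109) = 669.
After the shift, supply is Qs = 500 + 2P.
New equilibrium: 1477 = 14P, so P = 105.5 and Q = 711.
ΔQ = 711 - 669 = 42.

ΔQ = 42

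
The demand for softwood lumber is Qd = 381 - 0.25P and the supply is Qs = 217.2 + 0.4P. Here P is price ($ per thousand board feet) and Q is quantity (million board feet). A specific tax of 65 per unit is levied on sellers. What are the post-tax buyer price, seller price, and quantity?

With a tax of 65 on sellers, they supply based on the net price P_s = P_b - 65, so Qs = 191.2 + 0.4P_b.
Market clearing requires 381 - 0.25P_b = 191.2 + 0.4P_b; hence 189.8 = 0.65P_b and P_b = 292.
So P_s = 227 and the quantity traded is Q = 381 - 0.25(292) = 308.

P_b = 292, P_s = 227, Q = 308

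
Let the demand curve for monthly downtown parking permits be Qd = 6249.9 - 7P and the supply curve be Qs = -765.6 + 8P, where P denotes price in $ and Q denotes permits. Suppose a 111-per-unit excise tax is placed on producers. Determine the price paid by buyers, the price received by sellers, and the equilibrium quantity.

With a tax of 111 on producers, they supply based on the net price P_s = P_b - 111, so Qs = -1653.6 + 8P_b.
Set Qd = Qs: 6249.9 - 7P_b = -1653.6 + 8P_b, so 7903.5 = 15P_b and P_b = 526.9.
Then P_s = 526.9 - 111 = 415.9 and Q = 6249.9 - 7(526.9) = 2561.6.

P_b = 526.9, P_s = 415.9, Q = 2561.6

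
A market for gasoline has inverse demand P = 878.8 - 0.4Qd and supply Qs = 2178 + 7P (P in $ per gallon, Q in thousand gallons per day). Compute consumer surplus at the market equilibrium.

Solving each curve for Q: Qd = 2197 - 2.5P.
Equating demand and supply, 2197 - 2.5P = 2178 + 7P gives 9.5P = 19, so P* = 2.
Substitute back: Q* = 2197 - 2.5(2) = 2192.
Demand choke price (Qd = 0): P = 2197/2.5 = 878.8. Consumer surplus = ½ × (878.8 - 2) × 2192 = 960972.8.

Consumer surplus = 960972.8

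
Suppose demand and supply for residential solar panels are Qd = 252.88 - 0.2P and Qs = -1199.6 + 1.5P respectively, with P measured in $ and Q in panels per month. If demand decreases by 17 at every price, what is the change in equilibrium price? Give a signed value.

At equilibrium Qd = Qs, so 252.88 - 0.2P = -1199.6 + 1.5P; collecting terms, 1452.48 = 1.7P and P* = 854.4.
Plugging P* into demand: Q* = 252.88 - 0.2(854.4) = 82.
After the shift, demand is Qd = 235.88 - 0.2P.
New equilibrium: 1435.48 = 1.7P, so P = 844.4 and Q = 67.
ΔP = 844.4 - 854.4 = -10.

ΔP = -10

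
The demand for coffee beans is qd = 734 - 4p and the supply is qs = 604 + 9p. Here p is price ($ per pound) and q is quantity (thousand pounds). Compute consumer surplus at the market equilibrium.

Consumer surplus = 60204.5

Equating demand and supply, 734 - 4p = 604 + 9p gives 13p = 130, so p* = 10.
Then q* = 734 - 4(10) = 694.
Demand choke price (qd = 0): p = 734/4 = 183.5. Consumer surplus = ½ × (183.5 - 10) × 694 = 60204.5.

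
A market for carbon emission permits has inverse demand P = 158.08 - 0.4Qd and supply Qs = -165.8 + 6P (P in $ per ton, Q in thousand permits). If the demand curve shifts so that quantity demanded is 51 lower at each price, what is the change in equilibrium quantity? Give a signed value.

Inverting to quantity form: Qd = 395.2 - 2.5P.
The market clears where 395.2 - 2.5P = -165.8 + 6P. Rearranging, 8.5P = 561, hence P* = 66.
Substitute back: Q* = 395.2 - 2.5(66) = 230.2.
After the shift, demand is Qd = 344.2 - 2.5P.
New equilibrium: 510 = 8.5P, so P = 60 and Q = 194.2.
ΔQ = 194.2 - 230.2 = -36.

ΔQ = -36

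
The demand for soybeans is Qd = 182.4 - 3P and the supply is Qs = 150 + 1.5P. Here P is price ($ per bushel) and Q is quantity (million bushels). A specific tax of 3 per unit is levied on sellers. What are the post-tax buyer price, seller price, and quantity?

Sellers keep P_s = P_b - 3 per unit, so supply in terms of the buyer price is Qs = 145.5 + 1.5P_b.
Market clearing requires 182.4 - 3P_b = 145.5 + 1.5P_b; hence 36.9 = 4.5P_b and P_b = 8.2.
So P_s = 5.2 and the quantity traded is Q = 182.4 - 3(8.2) = 157.8.

P_b = 8.2, P_s = 5.2, Q = 157.8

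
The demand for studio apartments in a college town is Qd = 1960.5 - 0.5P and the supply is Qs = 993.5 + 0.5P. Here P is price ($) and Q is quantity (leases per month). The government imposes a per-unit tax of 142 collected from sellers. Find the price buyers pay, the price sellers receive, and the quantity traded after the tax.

P_b = 1038, P_s = 896, Q = 1441.5

With a tax of 142 on sellers, they supply based on the net price P_s = P_b - 142, so Qs = 922.5 + 0.5P_b.
Market clearing requires 1960.5 - 0.5P_b = 922.5 + 0.5P_b; hence 1038 = P_b and P_b = 1038.
Then P_s = 1038 - 142 = 896 and Q = 1960.5 - 0.5(1038) = 1441.5.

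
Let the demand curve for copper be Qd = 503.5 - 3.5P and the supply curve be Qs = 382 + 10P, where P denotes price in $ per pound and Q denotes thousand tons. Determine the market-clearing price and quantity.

The market clears where 503.5 - 3.5P = 382 + 10P. Rearranging, 13.5P = 121.5, hence P* = 9.
Substitute back: Q* = 503.5 - 3.5(9) = 472.

P* = 9, Q* = 472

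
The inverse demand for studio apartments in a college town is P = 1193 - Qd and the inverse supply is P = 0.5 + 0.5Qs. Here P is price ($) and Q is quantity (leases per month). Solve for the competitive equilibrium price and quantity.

Rewriting in direct form: Qd = 1193 - P and Qs = -1 + 2P.
At equilibrium Qd = Qs, so 1193 - P = -1 + 2P; collecting terms, 1194 = 3P and P* = 398.
Then Q* = 1193 - 398 = 795.

P* = 398, Q* = 795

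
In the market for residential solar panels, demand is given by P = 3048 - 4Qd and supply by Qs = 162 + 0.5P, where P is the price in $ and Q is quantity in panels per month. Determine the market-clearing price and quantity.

Rewriting in direct form: Qd = 762 - 0.25P.
At equilibrium Qd = Qs, so 762 - 0.25P = 162 + 0.5P; collecting terms, 600 = 0.75P and P* = 800.
From the demand curve, Q* = 762 - 0.25(800) = 562.

P* = 800, Q* = 562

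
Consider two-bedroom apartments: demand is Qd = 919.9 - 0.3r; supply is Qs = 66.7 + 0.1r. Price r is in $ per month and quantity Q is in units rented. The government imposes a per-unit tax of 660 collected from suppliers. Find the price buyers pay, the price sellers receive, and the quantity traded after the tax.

r_b = 2298, r_s = 1638, Q = 230.5

Suppliers keep r_s = r_b - 660 per unit, so supply in terms of the buyer price is Qs = 0.7 + 0.1r_b.
Equate demand and the shifted supply: 919.9 - 0.3r_b = 0.7 + 0.1r_b, giving 0.4r_b = 919.2, so r_b = 2298.
So r_s = 1638 and the quantity traded is Q = 919.9 - 0.3(2298) = 230.5.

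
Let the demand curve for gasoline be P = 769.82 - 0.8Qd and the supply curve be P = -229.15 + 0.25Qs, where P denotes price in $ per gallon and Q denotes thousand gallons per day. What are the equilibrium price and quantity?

In direct form, Qd = 962.275 - 1.25P and Qs = 916.6 + 4P.
Set Qd = Qs: 962.275 - 1.25P = 916.6 + 4P, so 45.675 = 5.25P and P* = 8.7.
Then Q* = 962.275 - 1.25(8.7) = 951.4.

P* = 8.7, Q* = 951.4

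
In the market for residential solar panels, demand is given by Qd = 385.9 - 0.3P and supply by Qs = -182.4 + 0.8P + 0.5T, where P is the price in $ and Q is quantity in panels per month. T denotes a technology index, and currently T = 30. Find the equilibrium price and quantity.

P* = 503, Q* = 235

With T = 30, supply is Qs = -167.4 + 0.8P.
Set Qd = Qs: 385.9 - 0.3P = -167.4 + 0.8P, so 553.3 = 1.1P and P* = 503.
Plugging P* into demand: Q* = 385.9 - 0.3(503) = 235.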